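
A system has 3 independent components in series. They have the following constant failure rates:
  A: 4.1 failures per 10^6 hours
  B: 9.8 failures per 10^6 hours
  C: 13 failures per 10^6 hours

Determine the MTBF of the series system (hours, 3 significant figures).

37200

Series of exponential components: λ_sys = Σ λ_i
λ_sys = 0.0000041 + 0.0000098 + 0.000013 = 2.6900e-05 /h
MTBF = 1 / λ_sys = 37200 h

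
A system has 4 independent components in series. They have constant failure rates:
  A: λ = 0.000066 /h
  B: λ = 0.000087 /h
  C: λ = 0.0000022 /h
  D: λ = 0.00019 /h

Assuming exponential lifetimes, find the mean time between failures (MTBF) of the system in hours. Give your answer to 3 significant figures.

Series of exponential components: λ_sys = Σ λ_i
λ_sys = 0.000066 + 0.000087 + 0.0000022 + 0.00019 = 3.4520e-04 /h
MTBF = 1 / λ_sys = 2900 h

2900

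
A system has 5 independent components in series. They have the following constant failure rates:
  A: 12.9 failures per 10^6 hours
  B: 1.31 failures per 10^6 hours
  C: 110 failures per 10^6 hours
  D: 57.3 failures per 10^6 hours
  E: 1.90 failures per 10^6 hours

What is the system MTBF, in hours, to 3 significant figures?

Series of exponential components: λ_sys = Σ λ_i
λ_sys = 0.0000129 + 0.00000131 + 0.000110 + 0.0000573 + 0.00000190 = 1.8341e-04 /h
MTBF = 1 / λ_sys = 5450 h

5450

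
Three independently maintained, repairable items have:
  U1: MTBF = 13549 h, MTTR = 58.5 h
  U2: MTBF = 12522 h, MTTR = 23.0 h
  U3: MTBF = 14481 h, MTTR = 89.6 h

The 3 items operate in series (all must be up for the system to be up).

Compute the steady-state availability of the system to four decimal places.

A(U1) = MTBF/(MTBF+MTTR) = 13549/(13549+58.5) = 0.995701
A(U2) = MTBF/(MTBF+MTTR) = 12522/(12522+23.0) = 0.998167
A(U3) = MTBF/(MTBF+MTTR) = 14481/(14481+89.6) = 0.993851
Series availability: 0.995701 × 0.998167 × 0.993851 = 0.9878

0.9878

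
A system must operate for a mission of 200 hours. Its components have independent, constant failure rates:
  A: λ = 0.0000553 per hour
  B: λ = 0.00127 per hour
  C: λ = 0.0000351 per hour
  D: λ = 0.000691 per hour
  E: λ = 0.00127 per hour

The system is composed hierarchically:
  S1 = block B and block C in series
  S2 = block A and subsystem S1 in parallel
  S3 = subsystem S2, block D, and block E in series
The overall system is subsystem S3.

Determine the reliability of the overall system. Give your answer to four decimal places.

R(A) = exp(−0.0000553 × 200) = 0.989001
R(B) = exp(−0.00127 × 200) = 0.775692
R(C) = exp(−0.0000351 × 200) = 0.993005
R(D) = exp(−0.000691 × 200) = 0.870924
R(E) = exp(−0.00127 × 200) = 0.775692
Series (B and C): 0.775692 × 0.993005 = 0.770266
Parallel (A and [0.770266]): 1 − (1 − 0.989001)(1 − 0.770266) = 0.997473
Series ([0.997473], D, and E): 0.997473 × 0.870924 × 0.775692 = 0.6739

0.6739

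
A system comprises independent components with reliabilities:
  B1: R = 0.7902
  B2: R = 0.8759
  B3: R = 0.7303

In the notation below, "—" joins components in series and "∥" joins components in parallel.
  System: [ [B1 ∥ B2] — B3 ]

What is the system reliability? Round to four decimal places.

Parallel (B1 and B2): 1 − (1 − 0.790200)(1 − 0.875900) = 0.973964
Series ([0.973964] and B3): 0.973964 × 0.730300 = 0.7113

0.7113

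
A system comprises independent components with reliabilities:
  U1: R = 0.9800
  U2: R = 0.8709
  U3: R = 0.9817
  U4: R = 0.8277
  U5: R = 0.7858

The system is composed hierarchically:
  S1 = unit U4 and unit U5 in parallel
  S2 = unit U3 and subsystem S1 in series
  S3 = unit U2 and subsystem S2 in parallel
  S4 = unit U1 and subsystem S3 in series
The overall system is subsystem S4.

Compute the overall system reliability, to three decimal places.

Parallel (U4 and U5): 1 − (1 − 0.82770)(1 − 0.78580) = 0.96309
Series (U3 and [0.96309]): 0.98170 × 0.96309 = 0.94547
Parallel (U2 and [0.94547]): 1 − (1 − 0.87090)(1 − 0.94547) = 0.99296
Series (U1 and [0.99296]): 0.98000 × 0.99296 = 0.973

0.973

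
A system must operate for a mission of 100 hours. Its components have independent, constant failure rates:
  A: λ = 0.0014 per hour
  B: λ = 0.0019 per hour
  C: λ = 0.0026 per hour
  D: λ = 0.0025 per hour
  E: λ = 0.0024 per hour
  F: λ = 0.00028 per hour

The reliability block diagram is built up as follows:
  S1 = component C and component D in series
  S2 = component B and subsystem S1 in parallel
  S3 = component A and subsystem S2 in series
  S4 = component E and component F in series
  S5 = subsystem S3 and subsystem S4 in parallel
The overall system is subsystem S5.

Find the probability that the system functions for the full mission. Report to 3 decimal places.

R(A) = exp(−0.0014 × 100) = 0.86936
R(B) = exp(−0.0019 × 100) = 0.82696
R(C) = exp(−0.0026 × 100) = 0.77105
R(D) = exp(−0.0025 × 100) = 0.77880
R(E) = exp(−0.0024 × 100) = 0.78663
R(F) = exp(−0.00028 × 100) = 0.97239
Series (C and D): 0.77105 × 0.77880 = 0.60049
Parallel (B and [0.60049]): 1 − (1 − 0.82696)(1 − 0.60049) = 0.93087
Series (A and [0.93087]): 0.86936 × 0.93087 = 0.80926
Series (E and F): 0.78663 × 0.97239 = 0.76491
Parallel ([0.80926] and [0.76491]): 1 − (1 − 0.80926)(1 − 0.76491) = 0.955

0.955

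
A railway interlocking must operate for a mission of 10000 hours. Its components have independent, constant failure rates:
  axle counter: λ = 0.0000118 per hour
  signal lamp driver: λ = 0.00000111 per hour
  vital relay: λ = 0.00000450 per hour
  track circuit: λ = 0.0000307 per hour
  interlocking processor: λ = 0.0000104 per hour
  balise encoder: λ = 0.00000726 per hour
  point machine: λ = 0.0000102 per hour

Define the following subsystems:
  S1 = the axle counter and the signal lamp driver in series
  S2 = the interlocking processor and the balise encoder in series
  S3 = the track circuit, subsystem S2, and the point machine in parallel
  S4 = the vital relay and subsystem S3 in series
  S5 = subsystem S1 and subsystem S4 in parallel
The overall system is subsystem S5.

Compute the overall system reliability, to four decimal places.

R(axle counter) = exp(−0.0000118 × 10000) = 0.888696
R(signal lamp driver) = exp(−0.00000111 × 10000) = 0.988961
R(vital relay) = exp(−0.00000450 × 10000) = 0.955997
R(track circuit) = exp(−0.0000307 × 10000) = 0.735651
R(interlocking processor) = exp(−0.0000104 × 10000) = 0.901225
R(balise encoder) = exp(−0.00000726 × 10000) = 0.929973
R(point machine) = exp(−0.0000102 × 10000) = 0.903030
Series (axle counter and signal lamp driver): 0.888696 × 0.988961 = 0.878886
Series (interlocking processor and balise encoder): 0.901225 × 0.929973 = 0.838115
Parallel (track circuit, [0.838115], and point machine): 1 − (1 − 0.735651)(1 − 0.838115)(1 − 0.903030) = 0.995850
Series (vital relay and [0.995850]): 0.955997 × 0.995850 = 0.952030
Parallel ([0.878886] and [0.952030]): 1 − (1 − 0.878886)(1 − 0.952030) = 0.9942

0.9942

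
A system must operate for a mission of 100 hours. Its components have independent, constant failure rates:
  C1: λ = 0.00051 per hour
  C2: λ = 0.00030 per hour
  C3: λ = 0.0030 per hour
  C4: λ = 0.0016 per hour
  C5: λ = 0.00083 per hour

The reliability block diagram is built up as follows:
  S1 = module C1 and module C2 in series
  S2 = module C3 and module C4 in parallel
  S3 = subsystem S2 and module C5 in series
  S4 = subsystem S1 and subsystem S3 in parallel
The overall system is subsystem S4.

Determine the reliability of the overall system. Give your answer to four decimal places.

0.9911

R(C1) = exp(−0.00051 × 100) = 0.950279
R(C2) = exp(−0.00030 × 100) = 0.970446
R(C3) = exp(−0.0030 × 100) = 0.740818
R(C4) = exp(−0.0016 × 100) = 0.852144
R(C5) = exp(−0.00083 × 100) = 0.920351
Series (C1 and C2): 0.950279 × 0.970446 = 0.922194
Parallel (C3 and C4): 1 − (1 − 0.740818)(1 − 0.852144) = 0.961678
Series ([0.961678] and C5): 0.961678 × 0.920351 = 0.885081
Parallel ([0.922194] and [0.885081]): 1 − (1 − 0.922194)(1 − 0.885081) = 0.9911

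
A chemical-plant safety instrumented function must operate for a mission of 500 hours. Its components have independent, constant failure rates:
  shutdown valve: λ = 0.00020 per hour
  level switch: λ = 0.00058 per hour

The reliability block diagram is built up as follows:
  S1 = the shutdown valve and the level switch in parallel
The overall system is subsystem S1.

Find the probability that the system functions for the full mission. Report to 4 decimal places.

R(shutdown valve) = exp(−0.00020 × 500) = 0.904837
R(level switch) = exp(−0.00058 × 500) = 0.748264
Parallel (shutdown valve and level switch): 1 − (1 − 0.904837)(1 − 0.748264) = 0.9760

0.9760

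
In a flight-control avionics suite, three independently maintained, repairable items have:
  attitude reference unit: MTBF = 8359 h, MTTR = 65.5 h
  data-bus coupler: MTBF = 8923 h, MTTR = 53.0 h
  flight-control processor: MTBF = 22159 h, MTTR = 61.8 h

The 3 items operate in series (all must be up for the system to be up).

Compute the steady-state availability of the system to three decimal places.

0.984

A(attitude reference unit) = MTBF/(MTBF+MTTR) = 8359/(8359+65.5) = 0.992225
A(data-bus coupler) = MTBF/(MTBF+MTTR) = 8923/(8923+53.0) = 0.994095
A(flight-control processor) = MTBF/(MTBF+MTTR) = 22159/(22159+61.8) = 0.997219
Series availability: 0.992225 × 0.994095 × 0.997219 = 0.984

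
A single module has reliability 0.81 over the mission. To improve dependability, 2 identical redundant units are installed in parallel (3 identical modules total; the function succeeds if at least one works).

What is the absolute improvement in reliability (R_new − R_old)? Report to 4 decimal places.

0.1831

R_before = 0.81
R_after = 1 − (1 − 0.81)^3 = 0.9931
ΔR = 0.9931 − 0.81 = 0.1831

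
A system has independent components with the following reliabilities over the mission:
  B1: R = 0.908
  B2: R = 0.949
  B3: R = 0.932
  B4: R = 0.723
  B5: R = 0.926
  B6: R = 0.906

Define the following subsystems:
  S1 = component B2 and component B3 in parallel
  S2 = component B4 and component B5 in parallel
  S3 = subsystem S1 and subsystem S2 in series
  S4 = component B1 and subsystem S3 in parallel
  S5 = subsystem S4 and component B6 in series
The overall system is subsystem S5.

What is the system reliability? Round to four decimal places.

0.9040

Parallel (B2 and B3): 1 − (1 − 0.949000)(1 − 0.932000) = 0.996532
Parallel (B4 and B5): 1 − (1 − 0.723000)(1 − 0.926000) = 0.979502
Series ([0.996532] and [0.979502]): 0.996532 × 0.979502 = 0.976105
Parallel (B1 and [0.976105]): 1 − (1 − 0.908000)(1 − 0.976105) = 0.997802
Series ([0.997802] and B6): 0.997802 × 0.906000 = 0.9040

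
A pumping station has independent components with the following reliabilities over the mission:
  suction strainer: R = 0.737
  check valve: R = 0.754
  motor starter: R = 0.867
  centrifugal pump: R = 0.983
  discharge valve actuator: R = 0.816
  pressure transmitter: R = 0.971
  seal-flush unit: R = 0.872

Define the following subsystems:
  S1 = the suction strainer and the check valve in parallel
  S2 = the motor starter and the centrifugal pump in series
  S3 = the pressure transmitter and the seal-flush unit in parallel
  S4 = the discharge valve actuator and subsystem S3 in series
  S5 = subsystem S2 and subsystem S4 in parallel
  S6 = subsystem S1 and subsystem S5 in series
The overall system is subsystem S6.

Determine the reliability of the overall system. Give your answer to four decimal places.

0.9095

Parallel (suction strainer and check valve): 1 − (1 − 0.737000)(1 − 0.754000) = 0.935302
Series (motor starter and centrifugal pump): 0.867000 × 0.983000 = 0.852261
Parallel (pressure transmitter and seal-flush unit): 1 − (1 − 0.971000)(1 − 0.872000) = 0.996288
Series (discharge valve actuator and [0.996288]): 0.816000 × 0.996288 = 0.812971
Parallel ([0.852261] and [0.812971]): 1 − (1 − 0.852261)(1 − 0.812971) = 0.972369
Series ([0.935302] and [0.972369]): 0.935302 × 0.972369 = 0.9095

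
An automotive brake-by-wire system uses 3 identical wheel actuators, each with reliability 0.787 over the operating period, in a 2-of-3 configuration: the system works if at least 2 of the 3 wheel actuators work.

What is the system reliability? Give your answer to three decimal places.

0.883

R = Σ_{i=2}^{3} C(3,i) p^i (1−p)^{3−i} with p = 0.787
C(3,2)·0.787^2·0.213^1 = 0.39578
C(3,3)·0.787^3·0.213^0 = 0.48744
Sum = 0.883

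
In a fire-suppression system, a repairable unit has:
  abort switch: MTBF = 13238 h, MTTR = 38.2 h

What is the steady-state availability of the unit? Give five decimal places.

A(abort switch) = MTBF/(MTBF+MTTR) = 13238/(13238+38.2) = 0.99712

0.99712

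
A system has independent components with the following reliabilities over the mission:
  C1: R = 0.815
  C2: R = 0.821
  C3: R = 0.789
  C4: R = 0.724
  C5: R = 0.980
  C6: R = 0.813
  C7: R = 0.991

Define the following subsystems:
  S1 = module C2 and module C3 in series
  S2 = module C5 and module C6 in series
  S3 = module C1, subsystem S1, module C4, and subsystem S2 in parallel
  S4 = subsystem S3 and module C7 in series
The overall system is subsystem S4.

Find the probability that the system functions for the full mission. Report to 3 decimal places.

0.987

Series (C2 and C3): 0.82100 × 0.78900 = 0.64777
Series (C5 and C6): 0.98000 × 0.81300 = 0.79674
Parallel (C1, [0.64777], C4, and [0.79674]): 1 − (1 − 0.81500)(1 − 0.64777)(1 − 0.72400)(1 − 0.79674) = 0.99634
Series ([0.99634] and C7): 0.99634 × 0.99100 = 0.987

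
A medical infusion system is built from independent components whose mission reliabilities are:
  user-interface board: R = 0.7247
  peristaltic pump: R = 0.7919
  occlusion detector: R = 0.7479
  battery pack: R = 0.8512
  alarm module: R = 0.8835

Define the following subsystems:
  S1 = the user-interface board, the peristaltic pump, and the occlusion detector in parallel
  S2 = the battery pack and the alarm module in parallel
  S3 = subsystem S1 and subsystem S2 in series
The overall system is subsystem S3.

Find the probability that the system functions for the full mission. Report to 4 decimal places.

Parallel (user-interface board, peristaltic pump, and occlusion detector): 1 − (1 − 0.724700)(1 − 0.791900)(1 − 0.747900) = 0.985557
Parallel (battery pack and alarm module): 1 − (1 − 0.851200)(1 − 0.883500) = 0.982665
Series ([0.985557] and [0.982665]): 0.985557 × 0.982665 = 0.9685

0.9685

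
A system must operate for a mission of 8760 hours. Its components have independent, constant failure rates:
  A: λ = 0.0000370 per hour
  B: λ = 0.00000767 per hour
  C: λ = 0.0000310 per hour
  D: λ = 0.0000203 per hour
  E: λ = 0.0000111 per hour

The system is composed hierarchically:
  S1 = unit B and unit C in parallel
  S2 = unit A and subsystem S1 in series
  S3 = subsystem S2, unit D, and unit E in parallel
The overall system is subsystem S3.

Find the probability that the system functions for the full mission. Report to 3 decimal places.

0.996

R(A) = exp(−0.0000370 × 8760) = 0.72316
R(B) = exp(−0.00000767 × 8760) = 0.93502
R(C) = exp(−0.0000310 × 8760) = 0.76219
R(D) = exp(−0.0000203 × 8760) = 0.83709
R(E) = exp(−0.0000111 × 8760) = 0.90734
Parallel (B and C): 1 − (1 − 0.93502)(1 − 0.76219) = 0.98455
Series (A and [0.98455]): 0.72316 × 0.98455 = 0.71199
Parallel ([0.71199], D, and E): 1 − (1 − 0.71199)(1 − 0.83709)(1 − 0.90734) = 0.996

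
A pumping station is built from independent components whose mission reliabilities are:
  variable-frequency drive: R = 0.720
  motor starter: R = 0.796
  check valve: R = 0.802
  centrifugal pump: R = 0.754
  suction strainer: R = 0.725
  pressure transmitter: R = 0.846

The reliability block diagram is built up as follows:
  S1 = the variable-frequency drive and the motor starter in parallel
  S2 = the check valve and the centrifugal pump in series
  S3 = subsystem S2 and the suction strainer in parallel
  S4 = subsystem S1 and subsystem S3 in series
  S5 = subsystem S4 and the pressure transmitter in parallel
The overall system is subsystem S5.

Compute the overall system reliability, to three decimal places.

0.975

Parallel (variable-frequency drive and motor starter): 1 − (1 − 0.72000)(1 − 0.79600) = 0.94288
Series (check valve and centrifugal pump): 0.80200 × 0.75400 = 0.60471
Parallel ([0.60471] and suction strainer): 1 − (1 − 0.60471)(1 − 0.72500) = 0.89130
Series ([0.94288] and [0.89130]): 0.94288 × 0.89130 = 0.84039
Parallel ([0.84039] and pressure transmitter): 1 − (1 − 0.84039)(1 − 0.84600) = 0.975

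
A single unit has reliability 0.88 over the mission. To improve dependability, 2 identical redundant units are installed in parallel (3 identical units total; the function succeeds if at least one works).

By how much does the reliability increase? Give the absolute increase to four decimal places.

0.1183

R_before = 0.88
R_after = 1 − (1 − 0.88)^3 = 0.9983
ΔR = 0.9983 − 0.88 = 0.1183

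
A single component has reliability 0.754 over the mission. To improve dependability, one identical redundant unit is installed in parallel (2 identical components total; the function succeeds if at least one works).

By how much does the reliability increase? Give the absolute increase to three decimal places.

0.185

R_before = 0.754
R_after = 1 − (1 − 0.754)^2 = 0.939
ΔR = 0.939 − 0.754 = 0.185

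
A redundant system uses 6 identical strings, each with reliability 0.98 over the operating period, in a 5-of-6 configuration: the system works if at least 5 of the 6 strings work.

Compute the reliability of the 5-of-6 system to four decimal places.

R = Σ_{i=5}^{6} C(6,i) p^i (1−p)^{6−i} with p = 0.98
C(6,5)·0.98^5·0.02^1 = 0.108470
C(6,6)·0.98^6·0.02^0 = 0.885842
Sum = 0.9943

0.9943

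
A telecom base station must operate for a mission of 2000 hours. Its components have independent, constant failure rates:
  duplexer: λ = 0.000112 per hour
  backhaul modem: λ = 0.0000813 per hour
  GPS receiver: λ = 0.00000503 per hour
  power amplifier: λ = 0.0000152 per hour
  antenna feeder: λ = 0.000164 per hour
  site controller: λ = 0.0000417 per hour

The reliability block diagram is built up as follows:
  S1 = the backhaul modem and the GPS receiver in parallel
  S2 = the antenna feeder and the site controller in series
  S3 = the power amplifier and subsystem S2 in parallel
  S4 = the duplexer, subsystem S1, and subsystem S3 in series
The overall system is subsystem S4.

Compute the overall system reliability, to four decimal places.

0.7901

R(duplexer) = exp(−0.000112 × 2000) = 0.799315
R(backhaul modem) = exp(−0.0000813 × 2000) = 0.849931
R(GPS receiver) = exp(−0.00000503 × 2000) = 0.989990
R(power amplifier) = exp(−0.0000152 × 2000) = 0.970057
R(antenna feeder) = exp(−0.000164 × 2000) = 0.720363
R(site controller) = exp(−0.0000417 × 2000) = 0.919983
Parallel (backhaul modem and GPS receiver): 1 − (1 − 0.849931)(1 − 0.989990) = 0.998498
Series (antenna feeder and site controller): 0.720363 × 0.919983 = 0.662722
Parallel (power amplifier and [0.662722]): 1 − (1 − 0.970057)(1 − 0.662722) = 0.989901
Series (duplexer, [0.998498], and [0.989901]): 0.799315 × 0.998498 × 0.989901 = 0.7901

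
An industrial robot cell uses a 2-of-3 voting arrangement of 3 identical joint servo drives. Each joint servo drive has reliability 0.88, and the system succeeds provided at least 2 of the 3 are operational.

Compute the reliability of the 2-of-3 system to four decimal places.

0.9603

R = Σ_{i=2}^{3} C(3,i) p^i (1−p)^{3−i} with p = 0.88
C(3,2)·0.88^2·0.12^1 = 0.278784
C(3,3)·0.88^3·0.12^0 = 0.681472
Sum = 0.9603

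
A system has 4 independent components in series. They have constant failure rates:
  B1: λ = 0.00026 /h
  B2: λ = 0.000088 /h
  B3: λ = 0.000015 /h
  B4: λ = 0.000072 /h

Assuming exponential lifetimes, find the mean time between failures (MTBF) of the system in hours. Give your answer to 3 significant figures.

Series of exponential components: λ_sys = Σ λ_i
λ_sys = 0.00026 + 0.000088 + 0.000015 + 0.000072 = 4.3500e-04 /h
MTBF = 1 / λ_sys = 2300 h

2300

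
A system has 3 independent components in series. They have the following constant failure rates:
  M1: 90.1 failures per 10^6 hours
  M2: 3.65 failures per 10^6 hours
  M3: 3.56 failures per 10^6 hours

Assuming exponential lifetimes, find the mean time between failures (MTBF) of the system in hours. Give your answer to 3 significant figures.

10300

Series of exponential components: λ_sys = Σ λ_i
λ_sys = 0.0000901 + 0.00000365 + 0.00000356 = 9.7310e-05 /h
MTBF = 1 / λ_sys = 10300 h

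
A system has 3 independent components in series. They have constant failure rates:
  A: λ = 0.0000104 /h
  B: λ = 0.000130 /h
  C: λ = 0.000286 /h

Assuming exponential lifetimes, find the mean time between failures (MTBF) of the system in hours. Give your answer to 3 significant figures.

2350

Series of exponential components: λ_sys = Σ λ_i
λ_sys = 0.0000104 + 0.000130 + 0.000286 = 4.2640e-04 /h
MTBF = 1 / λ_sys = 2350 h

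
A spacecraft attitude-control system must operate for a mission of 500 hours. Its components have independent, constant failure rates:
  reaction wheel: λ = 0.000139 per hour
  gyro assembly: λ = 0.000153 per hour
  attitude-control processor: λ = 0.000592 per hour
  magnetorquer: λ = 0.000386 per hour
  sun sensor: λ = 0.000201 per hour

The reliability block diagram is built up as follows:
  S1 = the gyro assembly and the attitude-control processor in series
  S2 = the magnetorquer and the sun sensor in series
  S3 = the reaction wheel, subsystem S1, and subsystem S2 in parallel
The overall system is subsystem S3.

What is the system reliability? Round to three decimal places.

R(reaction wheel) = exp(−0.000139 × 500) = 0.93286
R(gyro assembly) = exp(−0.000153 × 500) = 0.92635
R(attitude-control processor) = exp(−0.000592 × 500) = 0.74379
R(magnetorquer) = exp(−0.000386 × 500) = 0.82448
R(sun sensor) = exp(−0.000201 × 500) = 0.90439
Series (gyro assembly and attitude-control processor): 0.92635 × 0.74379 = 0.68901
Series (magnetorquer and sun sensor): 0.82448 × 0.90439 = 0.74565
Parallel (reaction wheel, [0.68901], and [0.74565]): 1 − (1 − 0.93286)(1 − 0.68901)(1 − 0.74565) = 0.995

0.995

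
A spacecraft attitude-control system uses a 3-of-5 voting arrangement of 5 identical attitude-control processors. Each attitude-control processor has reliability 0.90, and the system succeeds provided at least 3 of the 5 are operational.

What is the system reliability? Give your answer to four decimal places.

0.9914

R = Σ_{i=3}^{5} C(5,i) p^i (1−p)^{5−i} with p = 0.90
C(5,3)·0.90^3·0.10^2 = 0.072900
C(5,4)·0.90^4·0.10^1 = 0.328050
C(5,5)·0.90^5·0.10^0 = 0.590490
Sum = 0.9914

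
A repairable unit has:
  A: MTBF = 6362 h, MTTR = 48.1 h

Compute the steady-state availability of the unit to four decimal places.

A(A) = MTBF/(MTBF+MTTR) = 6362/(6362+48.1) = 0.9925

0.9925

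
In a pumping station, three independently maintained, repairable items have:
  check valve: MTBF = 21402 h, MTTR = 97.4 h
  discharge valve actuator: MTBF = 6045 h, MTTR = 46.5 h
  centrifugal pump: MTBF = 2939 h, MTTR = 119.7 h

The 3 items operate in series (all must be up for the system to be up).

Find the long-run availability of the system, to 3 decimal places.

A(check valve) = MTBF/(MTBF+MTTR) = 21402/(21402+97.4) = 0.995470
A(discharge valve actuator) = MTBF/(MTBF+MTTR) = 6045/(6045+46.5) = 0.992366
A(centrifugal pump) = MTBF/(MTBF+MTTR) = 2939/(2939+119.7) = 0.960866
Series availability: 0.995470 × 0.992366 × 0.960866 = 0.949

0.949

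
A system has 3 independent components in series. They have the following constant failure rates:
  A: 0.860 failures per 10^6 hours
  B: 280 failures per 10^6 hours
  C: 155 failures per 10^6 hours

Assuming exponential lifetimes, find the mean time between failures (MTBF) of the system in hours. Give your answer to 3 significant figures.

Series of exponential components: λ_sys = Σ λ_i
λ_sys = 0.000000860 + 0.000280 + 0.000155 = 4.3586e-04 /h
MTBF = 1 / λ_sys = 2290 h

2290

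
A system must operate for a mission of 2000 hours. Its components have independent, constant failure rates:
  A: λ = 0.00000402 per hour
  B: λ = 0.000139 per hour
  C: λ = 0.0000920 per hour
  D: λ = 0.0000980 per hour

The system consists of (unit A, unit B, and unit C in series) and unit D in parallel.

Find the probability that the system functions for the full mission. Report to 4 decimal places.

R(A) = exp(−0.00000402 × 2000) = 0.991992
R(B) = exp(−0.000139 × 2000) = 0.757297
R(C) = exp(−0.0000920 × 2000) = 0.831936
R(D) = exp(−0.0000980 × 2000) = 0.822012
Series (A, B, and C): 0.991992 × 0.757297 × 0.831936 = 0.624977
Parallel ([0.624977] and D): 1 − (1 − 0.624977)(1 − 0.822012) = 0.9333

0.9333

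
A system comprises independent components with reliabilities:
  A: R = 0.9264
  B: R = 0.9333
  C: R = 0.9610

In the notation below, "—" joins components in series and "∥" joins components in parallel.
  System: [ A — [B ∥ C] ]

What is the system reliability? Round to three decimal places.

Parallel (B and C): 1 − (1 − 0.93330)(1 − 0.96100) = 0.99740
Series (A and [0.99740]): 0.92640 × 0.99740 = 0.924

0.924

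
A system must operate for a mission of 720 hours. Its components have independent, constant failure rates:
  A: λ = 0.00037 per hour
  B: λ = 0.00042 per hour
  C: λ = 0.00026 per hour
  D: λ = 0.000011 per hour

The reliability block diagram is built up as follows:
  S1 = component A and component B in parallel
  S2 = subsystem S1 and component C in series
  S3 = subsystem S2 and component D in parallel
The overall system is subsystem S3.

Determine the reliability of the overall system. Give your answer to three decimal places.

0.998

R(A) = exp(−0.00037 × 720) = 0.76613
R(B) = exp(−0.00042 × 720) = 0.73904
R(C) = exp(−0.00026 × 720) = 0.82928
R(D) = exp(−0.000011 × 720) = 0.99211
Parallel (A and B): 1 − (1 − 0.76613)(1 − 0.73904) = 0.93897
Series ([0.93897] and C): 0.93897 × 0.82928 = 0.77867
Parallel ([0.77867] and D): 1 − (1 − 0.77867)(1 − 0.99211) = 0.998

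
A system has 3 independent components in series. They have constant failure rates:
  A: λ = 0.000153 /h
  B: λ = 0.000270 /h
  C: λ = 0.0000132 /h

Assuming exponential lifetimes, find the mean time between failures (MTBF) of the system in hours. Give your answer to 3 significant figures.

2290

Series of exponential components: λ_sys = Σ λ_i
λ_sys = 0.000153 + 0.000270 + 0.0000132 = 4.3620e-04 /h
MTBF = 1 / λ_sys = 2290 h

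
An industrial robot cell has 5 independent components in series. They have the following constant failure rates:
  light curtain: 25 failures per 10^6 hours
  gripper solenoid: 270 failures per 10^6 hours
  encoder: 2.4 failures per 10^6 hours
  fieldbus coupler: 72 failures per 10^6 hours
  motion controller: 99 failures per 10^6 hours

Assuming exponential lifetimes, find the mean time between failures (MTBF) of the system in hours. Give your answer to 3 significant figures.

Series of exponential components: λ_sys = Σ λ_i
λ_sys = 0.000025 + 0.00027 + 0.0000024 + 0.000072 + 0.000099 = 4.6840e-04 /h
MTBF = 1 / λ_sys = 2130 h

2130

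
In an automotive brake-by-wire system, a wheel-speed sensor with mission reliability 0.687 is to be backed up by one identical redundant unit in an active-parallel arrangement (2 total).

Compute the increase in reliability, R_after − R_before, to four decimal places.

0.2150

R_before = 0.687
R_after = 1 − (1 − 0.687)^2 = 0.9020
ΔR = 0.9020 − 0.687 = 0.2150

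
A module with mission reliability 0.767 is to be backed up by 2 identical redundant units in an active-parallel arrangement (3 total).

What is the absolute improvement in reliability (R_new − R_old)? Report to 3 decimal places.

R_before = 0.767
R_after = 1 − (1 − 0.767)^3 = 0.987
ΔR = 0.987 − 0.767 = 0.220

0.220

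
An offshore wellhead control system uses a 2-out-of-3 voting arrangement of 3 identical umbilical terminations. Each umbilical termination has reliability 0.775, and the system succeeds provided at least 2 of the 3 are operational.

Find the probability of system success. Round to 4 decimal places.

0.8709

R = Σ_{i=2}^{3} C(3,i) p^i (1−p)^{3−i} with p = 0.775
C(3,2)·0.775^2·0.225^1 = 0.405422
C(3,3)·0.775^3·0.225^0 = 0.465484
Sum = 0.8709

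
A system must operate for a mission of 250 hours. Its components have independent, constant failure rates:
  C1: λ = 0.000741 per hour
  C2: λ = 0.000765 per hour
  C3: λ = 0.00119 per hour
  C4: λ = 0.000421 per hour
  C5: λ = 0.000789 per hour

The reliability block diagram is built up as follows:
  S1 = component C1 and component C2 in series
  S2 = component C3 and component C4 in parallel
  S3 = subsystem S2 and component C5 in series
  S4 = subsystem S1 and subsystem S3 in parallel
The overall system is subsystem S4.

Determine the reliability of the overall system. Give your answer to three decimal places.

R(C1) = exp(−0.000741 × 250) = 0.83090
R(C2) = exp(−0.000765 × 250) = 0.82593
R(C3) = exp(−0.00119 × 250) = 0.74267
R(C4) = exp(−0.000421 × 250) = 0.90010
R(C5) = exp(−0.000789 × 250) = 0.82099
Series (C1 and C2): 0.83090 × 0.82593 = 0.68627
Parallel (C3 and C4): 1 − (1 − 0.74267)(1 − 0.90010) = 0.97429
Series ([0.97429] and C5): 0.97429 × 0.82099 = 0.79988
Parallel ([0.68627] and [0.79988]): 1 − (1 − 0.68627)(1 − 0.79988) = 0.937

0.937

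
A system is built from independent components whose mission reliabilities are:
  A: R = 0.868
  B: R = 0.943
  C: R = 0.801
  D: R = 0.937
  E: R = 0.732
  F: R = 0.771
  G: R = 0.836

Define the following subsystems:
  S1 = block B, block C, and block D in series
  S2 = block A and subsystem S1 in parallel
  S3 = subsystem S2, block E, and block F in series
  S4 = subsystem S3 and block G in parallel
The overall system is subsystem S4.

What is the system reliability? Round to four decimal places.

0.9250

Series (B, C, and D): 0.943000 × 0.801000 × 0.937000 = 0.707756
Parallel (A and [0.707756]): 1 − (1 − 0.868000)(1 − 0.707756) = 0.961424
Series ([0.961424], E, and F): 0.961424 × 0.732000 × 0.771000 = 0.542601
Parallel ([0.542601] and G): 1 − (1 − 0.542601)(1 − 0.836000) = 0.9250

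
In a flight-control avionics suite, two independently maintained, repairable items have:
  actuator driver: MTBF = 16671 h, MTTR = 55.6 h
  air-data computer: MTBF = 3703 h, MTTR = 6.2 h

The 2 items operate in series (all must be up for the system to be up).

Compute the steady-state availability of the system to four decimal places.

A(actuator driver) = MTBF/(MTBF+MTTR) = 16671/(16671+55.6) = 0.996676
A(air-data computer) = MTBF/(MTBF+MTTR) = 3703/(3703+6.2) = 0.998328
Series availability: 0.996676 × 0.998328 = 0.9950

0.9950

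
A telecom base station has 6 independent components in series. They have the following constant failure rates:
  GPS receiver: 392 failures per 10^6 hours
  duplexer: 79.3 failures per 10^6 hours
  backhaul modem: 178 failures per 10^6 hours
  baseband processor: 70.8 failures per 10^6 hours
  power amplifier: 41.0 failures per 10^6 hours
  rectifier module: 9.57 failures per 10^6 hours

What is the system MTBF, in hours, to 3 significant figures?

1300

Series of exponential components: λ_sys = Σ λ_i
λ_sys = 0.000392 + 0.0000793 + 0.000178 + 0.0000708 + 0.0000410 + 0.00000957 = 7.7067e-04 /h
MTBF = 1 / λ_sys = 1300 h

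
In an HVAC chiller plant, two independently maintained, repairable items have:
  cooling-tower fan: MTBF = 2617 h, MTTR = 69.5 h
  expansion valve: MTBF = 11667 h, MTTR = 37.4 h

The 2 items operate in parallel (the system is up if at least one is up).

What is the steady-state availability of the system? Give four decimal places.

0.9999

A(cooling-tower fan) = MTBF/(MTBF+MTTR) = 2617/(2617+69.5) = 0.974130
A(expansion valve) = MTBF/(MTBF+MTTR) = 11667/(11667+37.4) = 0.996805
Parallel availability: 1 − (1 − 0.974130)(1 − 0.996805) = 0.9999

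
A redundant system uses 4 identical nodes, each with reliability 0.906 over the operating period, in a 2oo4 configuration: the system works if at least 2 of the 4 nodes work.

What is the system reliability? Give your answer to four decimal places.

0.9969

R = Σ_{i=2}^{4} C(4,i) p^i (1−p)^{4−i} with p = 0.906
C(4,2)·0.906^2·0.094^2 = 0.043517
C(4,3)·0.906^3·0.094^1 = 0.279623
C(4,4)·0.906^4·0.094^0 = 0.673772
Sum = 0.9969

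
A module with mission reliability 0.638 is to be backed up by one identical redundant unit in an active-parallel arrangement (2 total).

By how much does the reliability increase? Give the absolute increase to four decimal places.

R_before = 0.638
R_after = 1 − (1 − 0.638)^2 = 0.8690
ΔR = 0.8690 − 0.638 = 0.2310

0.2310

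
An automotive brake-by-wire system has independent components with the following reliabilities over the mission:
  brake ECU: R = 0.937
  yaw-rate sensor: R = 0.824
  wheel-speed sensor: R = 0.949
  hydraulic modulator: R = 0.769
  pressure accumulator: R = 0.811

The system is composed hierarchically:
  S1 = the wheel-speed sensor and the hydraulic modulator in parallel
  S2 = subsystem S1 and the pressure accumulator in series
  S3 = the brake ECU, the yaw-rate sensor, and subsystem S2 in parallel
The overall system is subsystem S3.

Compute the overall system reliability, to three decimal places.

Parallel (wheel-speed sensor and hydraulic modulator): 1 − (1 − 0.94900)(1 − 0.76900) = 0.98822
Series ([0.98822] and pressure accumulator): 0.98822 × 0.81100 = 0.80145
Parallel (brake ECU, yaw-rate sensor, and [0.80145]): 1 − (1 − 0.93700)(1 − 0.82400)(1 − 0.80145) = 0.998

0.998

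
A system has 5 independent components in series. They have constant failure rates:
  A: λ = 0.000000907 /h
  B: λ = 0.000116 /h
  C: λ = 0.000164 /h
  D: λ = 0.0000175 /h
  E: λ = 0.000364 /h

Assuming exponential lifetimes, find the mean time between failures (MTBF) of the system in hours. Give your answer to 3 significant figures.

1510

Series of exponential components: λ_sys = Σ λ_i
λ_sys = 0.000000907 + 0.000116 + 0.000164 + 0.0000175 + 0.000364 = 6.6241e-04 /h
MTBF = 1 / λ_sys = 1510 h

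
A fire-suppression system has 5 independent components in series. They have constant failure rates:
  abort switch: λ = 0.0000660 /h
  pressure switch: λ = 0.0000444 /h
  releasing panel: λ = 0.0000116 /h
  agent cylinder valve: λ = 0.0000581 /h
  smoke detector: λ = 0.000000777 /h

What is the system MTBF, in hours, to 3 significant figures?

5530

Series of exponential components: λ_sys = Σ λ_i
λ_sys = 0.0000660 + 0.0000444 + 0.0000116 + 0.0000581 + 0.000000777 = 1.8088e-04 /h
MTBF = 1 / λ_sys = 5530 h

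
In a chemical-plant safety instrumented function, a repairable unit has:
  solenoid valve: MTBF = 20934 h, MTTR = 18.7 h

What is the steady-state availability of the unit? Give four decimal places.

A(solenoid valve) = MTBF/(MTBF+MTTR) = 20934/(20934+18.7) = 0.9991

0.9991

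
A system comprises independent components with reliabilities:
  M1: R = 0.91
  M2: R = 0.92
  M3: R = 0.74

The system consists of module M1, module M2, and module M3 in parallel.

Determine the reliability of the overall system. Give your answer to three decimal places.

0.998

Parallel (M1, M2, and M3): 1 − (1 − 0.91000)(1 − 0.92000)(1 − 0.74000) = 0.998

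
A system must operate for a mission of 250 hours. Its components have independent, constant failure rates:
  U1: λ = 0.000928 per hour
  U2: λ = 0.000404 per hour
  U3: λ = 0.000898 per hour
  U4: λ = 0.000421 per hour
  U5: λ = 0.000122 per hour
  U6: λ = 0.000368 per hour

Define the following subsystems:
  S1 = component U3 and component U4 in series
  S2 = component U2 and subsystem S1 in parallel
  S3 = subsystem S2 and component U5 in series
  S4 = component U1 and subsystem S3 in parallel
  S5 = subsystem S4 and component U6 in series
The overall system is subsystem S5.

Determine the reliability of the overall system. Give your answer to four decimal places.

0.9015

R(U1) = exp(−0.000928 × 250) = 0.792946
R(U2) = exp(−0.000404 × 250) = 0.903933
R(U3) = exp(−0.000898 × 250) = 0.798916
R(U4) = exp(−0.000421 × 250) = 0.900099
R(U5) = exp(−0.000122 × 250) = 0.969960
R(U6) = exp(−0.000368 × 250) = 0.912105
Series (U3 and U4): 0.798916 × 0.900099 = 0.719103
Parallel (U2 and [0.719103]): 1 − (1 − 0.903933)(1 − 0.719103) = 0.973015
Series ([0.973015] and U5): 0.973015 × 0.969960 = 0.943786
Parallel (U1 and [0.943786]): 1 − (1 − 0.792946)(1 − 0.943786) = 0.988361
Series ([0.988361] and U6): 0.988361 × 0.912105 = 0.9015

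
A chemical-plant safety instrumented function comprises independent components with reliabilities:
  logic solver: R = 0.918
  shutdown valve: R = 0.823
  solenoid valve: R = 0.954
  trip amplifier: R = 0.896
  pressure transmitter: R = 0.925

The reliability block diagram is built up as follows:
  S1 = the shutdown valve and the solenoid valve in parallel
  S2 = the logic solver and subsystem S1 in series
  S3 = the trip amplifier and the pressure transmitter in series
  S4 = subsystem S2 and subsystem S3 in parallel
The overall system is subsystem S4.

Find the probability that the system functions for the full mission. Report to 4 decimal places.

0.9847

Parallel (shutdown valve and solenoid valve): 1 − (1 − 0.823000)(1 − 0.954000) = 0.991858
Series (logic solver and [0.991858]): 0.918000 × 0.991858 = 0.910526
Series (trip amplifier and pressure transmitter): 0.896000 × 0.925000 = 0.828800
Parallel ([0.910526] and [0.828800]): 1 − (1 − 0.910526)(1 − 0.828800) = 0.9847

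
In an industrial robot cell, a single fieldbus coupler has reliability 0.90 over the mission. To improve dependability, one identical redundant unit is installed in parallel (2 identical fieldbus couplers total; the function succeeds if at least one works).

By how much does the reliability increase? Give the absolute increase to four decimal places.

R_before = 0.90
R_after = 1 − (1 − 0.90)^2 = 0.9900
ΔR = 0.9900 − 0.90 = 0.0900

0.0900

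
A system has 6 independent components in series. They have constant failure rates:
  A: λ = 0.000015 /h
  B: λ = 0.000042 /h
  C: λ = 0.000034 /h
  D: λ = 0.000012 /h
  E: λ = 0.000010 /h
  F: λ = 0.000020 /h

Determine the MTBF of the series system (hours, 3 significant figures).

Series of exponential components: λ_sys = Σ λ_i
λ_sys = 0.000015 + 0.000042 + 0.000034 + 0.000012 + 0.000010 + 0.000020 = 1.3300e-04 /h
MTBF = 1 / λ_sys = 7520 h

7520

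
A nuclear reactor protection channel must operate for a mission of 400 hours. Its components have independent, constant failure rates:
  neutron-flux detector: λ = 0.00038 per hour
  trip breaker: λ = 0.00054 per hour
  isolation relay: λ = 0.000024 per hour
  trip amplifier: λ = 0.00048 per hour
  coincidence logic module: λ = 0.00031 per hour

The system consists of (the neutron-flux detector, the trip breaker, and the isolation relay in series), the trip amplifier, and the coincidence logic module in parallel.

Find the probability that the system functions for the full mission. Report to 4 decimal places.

R(neutron-flux detector) = exp(−0.00038 × 400) = 0.858988
R(trip breaker) = exp(−0.00054 × 400) = 0.805735
R(isolation relay) = exp(−0.000024 × 400) = 0.990446
R(trip amplifier) = exp(−0.00048 × 400) = 0.825307
R(coincidence logic module) = exp(−0.00031 × 400) = 0.883380
Series (neutron-flux detector, trip breaker, and isolation relay): 0.858988 × 0.805735 × 0.990446 = 0.685504
Parallel ([0.685504], trip amplifier, and coincidence logic module): 1 − (1 − 0.685504)(1 − 0.825307)(1 − 0.883380) = 0.9936

0.9936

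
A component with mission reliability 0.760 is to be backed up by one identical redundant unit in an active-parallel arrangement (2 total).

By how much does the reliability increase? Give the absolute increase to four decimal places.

0.1824

R_before = 0.760
R_after = 1 − (1 − 0.760)^2 = 0.9424
ΔR = 0.9424 − 0.760 = 0.1824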